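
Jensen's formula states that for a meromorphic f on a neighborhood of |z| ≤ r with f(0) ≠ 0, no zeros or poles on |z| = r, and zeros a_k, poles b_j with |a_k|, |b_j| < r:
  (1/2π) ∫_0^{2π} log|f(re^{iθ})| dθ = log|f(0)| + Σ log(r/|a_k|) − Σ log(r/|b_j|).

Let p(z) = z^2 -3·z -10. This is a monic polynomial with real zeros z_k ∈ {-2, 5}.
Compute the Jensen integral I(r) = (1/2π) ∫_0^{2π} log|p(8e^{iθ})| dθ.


Zeros: -2, 5; r = 8.
Inside |z| < r: -2, 5. Outside (|z| ≥ r): ∅.
p(0) = -10, so log|p(0)| = log(10) = 2.3026.
Apply Jensen: I(r) = log|p(0)| + Σ_k log(r/|z_k|), summed over zeros inside |z| < r.
  log(r/|z_k|) for z_k = -2: log(8/2) = 1.3863
  log(r/|z_k|) for z_k = 5: log(8/5) = 0.4700
Sum over inside zeros: 1.8563.
I(r) = log|p(0)| + (inside sum) = 2.3026 + 1.8563 = 4.1589.
Closed form (all zeros inside, monic): I(r) = n·log(r) = 2·log(8) = 4.1589. ✓

I(r) ≈ 4.1589.


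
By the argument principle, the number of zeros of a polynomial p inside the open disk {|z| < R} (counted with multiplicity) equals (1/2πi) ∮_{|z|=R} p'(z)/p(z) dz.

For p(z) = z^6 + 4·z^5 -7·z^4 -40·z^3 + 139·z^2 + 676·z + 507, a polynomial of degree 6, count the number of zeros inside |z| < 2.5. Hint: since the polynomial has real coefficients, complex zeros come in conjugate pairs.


The zeros of p are: (3 + 2i), (3 - 2i), (-3 + 2i), (-3 - 2i), -1, -3.
Their magnitudes are: 3.606, 3.606, 3.606, 3.606, 1, 3.
Zeros with |z| < R = 2.5: -1.
Count = 1.
By the argument principle, (1/2πi) ∮_{|z|=R} p'(z)/p(z) dz equals exactly this count.

Number of zeros inside |z| < 2.5: 1.


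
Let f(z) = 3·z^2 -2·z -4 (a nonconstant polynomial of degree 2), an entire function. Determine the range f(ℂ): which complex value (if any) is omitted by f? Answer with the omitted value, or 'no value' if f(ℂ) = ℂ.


Little Picard bounds the complement of f(ℂ) to at most one point.
For every w ∈ ℂ, the equation p(z) − w = 0 is a nonconstant polynomial in z and hence has at least one root by the fundamental theorem of algebra. So p is surjective onto ℂ, omitting no value.

Omitted value: no value.


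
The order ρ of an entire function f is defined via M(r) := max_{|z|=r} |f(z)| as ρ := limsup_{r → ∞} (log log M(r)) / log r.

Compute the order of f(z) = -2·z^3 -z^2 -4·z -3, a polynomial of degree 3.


|f(z)| ≤ Σ|c_k|·r^k = O(r^3) as r → ∞. Polynomial growth is O(e^{r^ε}) for every ε > 0 (since r^3/e^{r^ε} → 0), so ρ ≤ ε for all ε > 0, i.e. ρ = 0. Every nonconstant polynomial has order 0.
Therefore ρ = 0.

Order ρ = 0.


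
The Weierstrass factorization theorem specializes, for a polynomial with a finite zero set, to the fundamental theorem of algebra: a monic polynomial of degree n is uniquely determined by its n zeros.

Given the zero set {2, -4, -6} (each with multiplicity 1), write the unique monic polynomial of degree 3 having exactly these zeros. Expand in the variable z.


The polynomial is p(z) = ∏_{α ∈ S} (z − α), where S = {2, -4, -6}.
Expanding the product yields: p(z) = z^3 + 8·z^2 + 4·z -48.
The resulting polynomial has degree 3 and real coefficients as required.

p(z) = z^3 + 8·z^2 + 4·z -48.


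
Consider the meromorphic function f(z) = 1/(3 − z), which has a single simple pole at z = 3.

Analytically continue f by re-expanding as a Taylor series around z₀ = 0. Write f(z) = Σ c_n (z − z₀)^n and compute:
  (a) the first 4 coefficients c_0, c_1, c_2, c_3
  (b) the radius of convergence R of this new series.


Let w = z − z₀, so z = z₀ + w.
Then 3 − z = 3 − (z₀ + w) = (3 − z₀) − w = 3 − w.
f(z) = 1/(3 − w) = (1/(3)) · 1/(1 − w/(3)) = Σ_{n≥0} w^n / (3)^(n+1).
So c_n = 1/(3)^(n+1):
  c_0 = 1/(3)^1 = 1/3.
  c_1 = 1/(3)^2 = 1/9.
  c_2 = 1/(3)^3 = 1/27.
  c_3 = 1/(3)^4 = 1/81.
The series is valid for |w/d| < 1, i.e. |z − z₀| < |d|.
Radius of convergence: R = |3 − z₀| = |3| = 3 (distance from z₀ to the singularity z = 3).

c_0 = 1/3, c_1 = 1/9, c_2 = 1/27, c_3 = 1/81; R = 3.


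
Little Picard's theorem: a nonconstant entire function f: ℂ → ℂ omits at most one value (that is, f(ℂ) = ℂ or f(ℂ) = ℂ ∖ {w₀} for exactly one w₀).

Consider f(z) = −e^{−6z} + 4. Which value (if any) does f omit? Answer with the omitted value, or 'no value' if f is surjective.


Little Picard bounds the complement of f(ℂ) to at most one point.
e^{−6z} is never zero on ℂ, so -1·e^{−6z} takes every value in ℂ ∖ {0}. Adding 4 shifts the range to ℂ ∖ {4}. Thus f omits exactly the value 4.

Omitted value: 4.


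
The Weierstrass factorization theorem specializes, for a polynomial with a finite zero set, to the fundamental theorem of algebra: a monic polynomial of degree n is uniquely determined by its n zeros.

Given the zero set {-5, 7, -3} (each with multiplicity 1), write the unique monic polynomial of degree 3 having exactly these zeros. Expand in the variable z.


The polynomial is p(z) = ∏_{α ∈ S} (z − α), where S = {-5, 7, -3}.
Expanding the product yields: p(z) = z^3 + z^2 -41·z -105.
The resulting polynomial has degree 3 and real coefficients as required.

p(z) = z^3 + z^2 -41·z -105.


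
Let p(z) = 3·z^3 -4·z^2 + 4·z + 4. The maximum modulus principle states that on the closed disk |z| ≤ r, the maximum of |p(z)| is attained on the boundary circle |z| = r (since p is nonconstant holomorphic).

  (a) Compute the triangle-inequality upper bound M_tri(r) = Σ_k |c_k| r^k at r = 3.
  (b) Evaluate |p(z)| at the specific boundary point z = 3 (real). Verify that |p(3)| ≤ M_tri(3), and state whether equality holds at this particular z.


Coefficients: c_0 = 4, c_1 = 4, c_2 = -4, c_3 = 3. Radius r = 3.
Part (a). Triangle bound: M_tri(r) = Σ_k |c_k| r^k
  = |4|·3^0 + |4|·3^1 + |-4|·3^2 + |3|·3^3
  = 4 + 12 + 36 + 81 = 133.
This bounds M(r) := max_{|z|=r} |p(z)| from above; equality holds iff all terms c_k z^k can be made to align in phase at a single z on |z|=r.
Part (b). At z = 3 (real, on the circle |z| = r):
  p(3) = (4)·3^0 + (4)·3^1 + (-4)·3^2 + (3)·3^3 = 61.
  |p(3)| = 61.
Check: |p(3)| = 61 ≤ 133 = M_tri(3). ✓ Equality does not hold at z = 3 (the coefficients have mixed signs, so the terms do not all align in phase there).

M_tri(3) = 133; |p(3)| = 61; equality at z=3: no.


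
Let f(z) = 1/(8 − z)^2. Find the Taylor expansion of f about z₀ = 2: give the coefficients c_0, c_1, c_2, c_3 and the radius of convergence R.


Let w = z − z₀, so z = z₀ + w.
Then 8 − z = 8 − (z₀ + w) = (8 − z₀) − w = 6 − w.
f(z) = 1/(6 − w)^2 = (1/(6)^2) · (1 − w/(6))^{−2}.
By the binomial series (1−u)^{−2} = Σ_{n≥0} C(n+1, 1) u^n for |u|<1, with u = w/(6):
  c_n = C(n+1, 1) / (6)^(n+2).
  c_0 = 1/(6)^2 = 1/36.
  c_1 = 2/(6)^3 = 1/108.
  c_2 = 3/(6)^4 = 1/432.
  c_3 = 4/(6)^5 = 1/1944.
The series is valid for |w/d| < 1, i.e. |z − z₀| < |d|.
Radius of convergence: R = |8 − z₀| = |6| = 6 (distance from z₀ to the singularity z = 8).

c_0 = 1/36, c_1 = 1/108, c_2 = 1/432, c_3 = 1/1944; R = 6.


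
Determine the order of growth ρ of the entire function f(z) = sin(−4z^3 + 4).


Write sin(w) = (e^{iw} ± e^{−iw})/(2 or 2i), so |sin(w)| ≤ e^{|w|}. With w = −4z^3 + 4, |w| ≤ 4r^3 + 4 on |z|=r, giving M(r) ≤ e^{4r^3 + 4} and ρ ≤ 3. For the lower bound, choose z on |z|=r with -4z^3 purely imaginary of modulus 4r^3; then |sin(−4z^3 + 4)| grows like e^{4r^3}/2, so ρ ≥ 3. Hence ρ = 3.
Therefore ρ = 3.

Order ρ = 3.


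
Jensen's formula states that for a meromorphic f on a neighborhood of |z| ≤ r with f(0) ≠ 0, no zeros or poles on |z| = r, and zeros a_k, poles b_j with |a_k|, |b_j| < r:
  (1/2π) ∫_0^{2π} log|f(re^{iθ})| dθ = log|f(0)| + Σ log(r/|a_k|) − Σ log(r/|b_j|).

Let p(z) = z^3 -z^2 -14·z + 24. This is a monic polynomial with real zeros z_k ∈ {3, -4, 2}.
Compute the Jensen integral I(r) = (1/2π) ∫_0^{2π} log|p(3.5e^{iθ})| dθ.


Zeros: -4, 2, 3; r = 3.5.
Inside |z| < r: 2, 3. Outside (|z| ≥ r): -4.
p(0) = 24, so log|p(0)| = log(24) = 3.1781.
Apply Jensen: I(r) = log|p(0)| + Σ_k log(r/|z_k|), summed over zeros inside |z| < r.
  log(r/|z_k|) for z_k = 3: log(3.5/3) = 0.1542
  log(r/|z_k|) for z_k = 2: log(3.5/2) = 0.5596
  Outside zeros (-4) contribute nothing to the Jensen sum.
Sum over inside zeros: 0.7138.
I(r) = log|p(0)| + (inside sum) = 3.1781 + 0.7138 = 3.8918.
Note: since some zeros are outside |z| ≤ r, the simplified n·log(r) form does NOT apply — only the inside zeros contribute.

I(r) ≈ 3.8918.


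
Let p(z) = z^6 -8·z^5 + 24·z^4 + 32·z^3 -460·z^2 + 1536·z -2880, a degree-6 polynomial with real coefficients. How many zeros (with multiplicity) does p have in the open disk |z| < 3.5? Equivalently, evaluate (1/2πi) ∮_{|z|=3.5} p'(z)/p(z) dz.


The zeros of p are: -4, (1 + 3i), (1 - 3i), (3 + 3i), (3 - 3i), 4.
Their magnitudes are: 4, 3.162, 3.162, 4.243, 4.243, 4.
Zeros with |z| < R = 3.5: (1 + 3i), (1 - 3i).
Count = 2.
By the argument principle, (1/2πi) ∮_{|z|=R} p'(z)/p(z) dz equals exactly this count.

Number of zeros inside |z| < 3.5: 2.


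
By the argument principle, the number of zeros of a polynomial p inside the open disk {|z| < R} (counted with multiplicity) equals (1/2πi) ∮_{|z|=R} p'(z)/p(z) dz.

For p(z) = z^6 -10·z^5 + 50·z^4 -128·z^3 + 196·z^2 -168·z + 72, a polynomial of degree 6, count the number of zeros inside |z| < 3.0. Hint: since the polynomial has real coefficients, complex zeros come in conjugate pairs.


The zeros of p are: (1 + 1i), (1 - 1i), (3 + 3i), (3 - 3i), (1 + 1i), (1 - 1i).
Their magnitudes are: 1.414, 1.414, 4.243, 4.243, 1.414, 1.414.
Zeros with |z| < R = 3.0: (1 + 1i), (1 - 1i), (1 + 1i), (1 - 1i).
Count = 4.
By the argument principle, (1/2πi) ∮_{|z|=R} p'(z)/p(z) dz equals exactly this count.

Number of zeros inside |z| < 3.0: 4.


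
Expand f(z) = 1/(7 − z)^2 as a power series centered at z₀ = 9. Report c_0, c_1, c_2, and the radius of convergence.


Let w = z − z₀, so z = z₀ + w.
Then 7 − z = 7 − (z₀ + w) = (7 − z₀) − w = -2 − w.
f(z) = 1/(-2 − w)^2 = (1/(-2)^2) · (1 − w/(-2))^{−2}.
By the binomial series (1−u)^{−2} = Σ_{n≥0} C(n+1, 1) u^n for |u|<1, with u = w/(-2):
  c_n = C(n+1, 1) / (-2)^(n+2).
  c_0 = 1/(-2)^2 = 1/4.
  c_1 = 2/(-2)^3 = -1/4.
  c_2 = 3/(-2)^4 = 3/16.
The series is valid for |w/d| < 1, i.e. |z − z₀| < |d|.
Radius of convergence: R = |7 − z₀| = |-2| = 2 (distance from z₀ to the singularity z = 7).

c_0 = 1/4, c_1 = -1/4, c_2 = 3/16; R = 2.


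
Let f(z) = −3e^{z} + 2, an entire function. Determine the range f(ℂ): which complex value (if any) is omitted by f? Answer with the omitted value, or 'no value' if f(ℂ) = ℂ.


Little Picard bounds the complement of f(ℂ) to at most one point.
e^{z} is never zero on ℂ, so -3·e^{z} takes every value in ℂ ∖ {0}. Adding 2 shifts the range to ℂ ∖ {2}. Thus f omits exactly the value 2.

Omitted value: 2.


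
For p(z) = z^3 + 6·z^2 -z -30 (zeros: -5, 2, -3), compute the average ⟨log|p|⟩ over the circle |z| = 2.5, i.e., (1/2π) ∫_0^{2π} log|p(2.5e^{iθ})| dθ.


Zeros: -5, -3, 2; r = 2.5.
Inside |z| < r: 2. Outside (|z| ≥ r): -5, -3.
p(0) = -30, so log|p(0)| = log(30) = 3.4012.
Apply Jensen: I(r) = log|p(0)| + Σ_k log(r/|z_k|), summed over zeros inside |z| < r.
  log(r/|z_k|) for z_k = 2: log(2.5/2) = 0.2231
  Outside zeros (-5, -3) contribute nothing to the Jensen sum.
Sum over inside zeros: 0.2231.
I(r) = log|p(0)| + (inside sum) = 3.4012 + 0.2231 = 3.6243.
Note: since some zeros are outside |z| ≤ r, the simplified n·log(r) form does NOT apply — only the inside zeros contribute.

I(r) ≈ 3.6243.


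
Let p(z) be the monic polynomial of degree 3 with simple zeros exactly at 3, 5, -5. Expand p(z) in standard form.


The polynomial is p(z) = ∏_{α ∈ S} (z − α), where S = {3, 5, -5}.
Expanding the product yields: p(z) = z^3 -3·z^2 -25·z + 75.
The resulting polynomial has degree 3 and real coefficients as required.

p(z) = z^3 -3·z^2 -25·z + 75.


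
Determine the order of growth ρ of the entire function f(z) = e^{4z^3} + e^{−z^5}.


Each summand is entire of order 3 and 5 respectively (as in the single-exponential case). The order of a sum is at most the max of the orders, so ρ ≤ 5. For the lower bound: on |z|=r choose arg z so that -1z^5 is real positive; then |e^{-1z^5}| = e^{1r^5} while |e^{4z^3}| ≤ e^{4r^3} = o(e^{1r^5}). So |f| ≥ e^{1r^5}(1 − o(1)) and ρ ≥ 5. Hence ρ = max(3, 5) = 5.
Therefore ρ = 5.

Order ρ = 5.


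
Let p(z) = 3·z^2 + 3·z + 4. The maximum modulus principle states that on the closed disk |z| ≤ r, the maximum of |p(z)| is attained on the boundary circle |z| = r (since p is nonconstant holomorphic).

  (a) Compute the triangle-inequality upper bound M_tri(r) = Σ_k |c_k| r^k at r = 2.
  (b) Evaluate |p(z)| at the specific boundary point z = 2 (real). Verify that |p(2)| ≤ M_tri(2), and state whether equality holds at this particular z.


Coefficients: c_0 = 4, c_1 = 3, c_2 = 3. Radius r = 2.
Part (a). Triangle bound: M_tri(r) = Σ_k |c_k| r^k
  = |4|·2^0 + |3|·2^1 + |3|·2^2
  = 4 + 6 + 12 = 22.
This bounds M(r) := max_{|z|=r} |p(z)| from above; equality holds iff all terms c_k z^k can be made to align in phase at a single z on |z|=r.
Part (b). At z = 2 (real, on the circle |z| = r):
  p(2) = (4)·2^0 + (3)·2^1 + (3)·2^2 = 22.
  |p(2)| = 22.
Since all nonzero coefficients share the same sign, |p(2)| = 22 = M_tri(2); the triangle bound is attained at z = 2, so in fact M(r) = 22.

M_tri(2) = 22; |p(2)| = 22; equality at z=2: yes.


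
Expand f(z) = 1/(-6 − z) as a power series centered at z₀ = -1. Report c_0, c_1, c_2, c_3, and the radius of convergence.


Let w = z − z₀, so z = z₀ + w.
Then -6 − z = -6 − (z₀ + w) = (-6 − z₀) − w = -5 − w.
f(z) = 1/(-5 − w) = (1/(-5)) · 1/(1 − w/(-5)) = Σ_{n≥0} w^n / (-5)^(n+1).
So c_n = 1/(-5)^(n+1):
  c_0 = 1/(-5)^1 = -1/5.
  c_1 = 1/(-5)^2 = 1/25.
  c_2 = 1/(-5)^3 = -1/125.
  c_3 = 1/(-5)^4 = 1/625.
The series is valid for |w/d| < 1, i.e. |z − z₀| < |d|.
Radius of convergence: R = |-6 − z₀| = |-5| = 5 (distance from z₀ to the singularity z = -6).

c_0 = -1/5, c_1 = 1/25, c_2 = -1/125, c_3 = 1/625; R = 5.


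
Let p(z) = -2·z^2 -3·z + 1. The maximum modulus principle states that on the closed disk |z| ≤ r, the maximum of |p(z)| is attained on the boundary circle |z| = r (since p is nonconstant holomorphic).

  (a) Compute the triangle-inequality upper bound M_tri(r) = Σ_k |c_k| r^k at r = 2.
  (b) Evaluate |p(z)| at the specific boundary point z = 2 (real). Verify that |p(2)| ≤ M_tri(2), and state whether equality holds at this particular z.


Coefficients: c_0 = 1, c_1 = -3, c_2 = -2. Radius r = 2.
Part (a). Triangle bound: M_tri(r) = Σ_k |c_k| r^k
  = |1|·2^0 + |-3|·2^1 + |-2|·2^2
  = 1 + 6 + 8 = 15.
This bounds M(r) := max_{|z|=r} |p(z)| from above; equality holds iff all terms c_k z^k can be made to align in phase at a single z on |z|=r.
Part (b). At z = 2 (real, on the circle |z| = r):
  p(2) = (1)·2^0 + (-3)·2^1 + (-2)·2^2 = -13.
  |p(2)| = 13.
Check: |p(2)| = 13 ≤ 15 = M_tri(2). ✓ Equality does not hold at z = 2 (the coefficients have mixed signs, so the terms do not all align in phase there).

M_tri(2) = 15; |p(2)| = 13; equality at z=2: no.


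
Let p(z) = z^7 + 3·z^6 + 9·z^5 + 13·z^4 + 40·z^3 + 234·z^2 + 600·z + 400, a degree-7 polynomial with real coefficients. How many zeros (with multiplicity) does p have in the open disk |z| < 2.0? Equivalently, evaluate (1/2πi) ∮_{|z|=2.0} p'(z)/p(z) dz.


The zeros of p are: -1, (-2 + 1i), (-2 - 1i), (-1 + 3i), (-1 - 3i), (2 + 2i), (2 - 2i).
Their magnitudes are: 1, 2.236, 2.236, 3.162, 3.162, 2.828, 2.828.
Zeros with |z| < R = 2.0: -1.
Count = 1.
By the argument principle, (1/2πi) ∮_{|z|=R} p'(z)/p(z) dz equals exactly this count.

Number of zeros inside |z| < 2.0: 1.


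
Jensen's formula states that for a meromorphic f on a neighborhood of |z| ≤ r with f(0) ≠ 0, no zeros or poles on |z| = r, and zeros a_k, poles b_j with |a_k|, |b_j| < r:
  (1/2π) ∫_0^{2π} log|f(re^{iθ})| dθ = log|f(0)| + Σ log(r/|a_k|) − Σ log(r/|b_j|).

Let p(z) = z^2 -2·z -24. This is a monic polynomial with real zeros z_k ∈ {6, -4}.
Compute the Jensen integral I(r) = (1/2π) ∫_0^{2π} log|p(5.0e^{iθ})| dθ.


Zeros: -4, 6; r = 5.0.
Inside |z| < r: -4. Outside (|z| ≥ r): 6.
p(0) = -24, so log|p(0)| = log(24) = 3.1781.
Apply Jensen: I(r) = log|p(0)| + Σ_k log(r/|z_k|), summed over zeros inside |z| < r.
  log(r/|z_k|) for z_k = -4: log(5.0/4) = 0.2231
  Outside zeros (6) contribute nothing to the Jensen sum.
Sum over inside zeros: 0.2231.
I(r) = log|p(0)| + (inside sum) = 3.1781 + 0.2231 = 3.4012.
Note: since some zeros are outside |z| ≤ r, the simplified n·log(r) form does NOT apply — only the inside zeros contribute.

I(r) ≈ 3.4012.


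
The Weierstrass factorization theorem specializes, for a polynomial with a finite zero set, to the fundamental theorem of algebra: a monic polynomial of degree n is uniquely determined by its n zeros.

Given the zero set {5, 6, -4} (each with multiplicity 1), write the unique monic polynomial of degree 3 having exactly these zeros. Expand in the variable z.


The polynomial is p(z) = ∏_{α ∈ S} (z − α), where S = {5, 6, -4}.
Expanding the product yields: p(z) = z^3 -7·z^2 -14·z + 120.
The resulting polynomial has degree 3 and real coefficients as required.

p(z) = z^3 -7·z^2 -14·z + 120.


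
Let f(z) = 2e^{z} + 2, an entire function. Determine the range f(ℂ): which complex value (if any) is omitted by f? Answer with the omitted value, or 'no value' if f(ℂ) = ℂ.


Little Picard bounds the complement of f(ℂ) to at most one point.
e^{z} is never zero on ℂ, so 2·e^{z} takes every value in ℂ ∖ {0}. Adding 2 shifts the range to ℂ ∖ {2}. Thus f omits exactly the value 2.

Omitted value: 2.


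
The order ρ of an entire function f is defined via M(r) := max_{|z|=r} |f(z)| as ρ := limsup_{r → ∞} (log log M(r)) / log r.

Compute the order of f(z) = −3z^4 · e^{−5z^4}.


M(r) = max_{|z|=r} |-3|·|z|^4·|e^{−5z^4}| = 3·r^4 · e^{5r^4} (the factors attain their maxima compatibly on |z|=r). Then log M(r) = log 3 + 4·log r + 5r^4, dominated by the last term, so log log M(r) ~ 4·log r. The polynomial factor -3z^4 contributes only a log r term and does not affect the order. ρ = 4.
Therefore ρ = 4.

Order ρ = 4.


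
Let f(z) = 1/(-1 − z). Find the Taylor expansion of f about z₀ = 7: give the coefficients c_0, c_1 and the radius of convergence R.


Let w = z − z₀, so z = z₀ + w.
Then -1 − z = -1 − (z₀ + w) = (-1 − z₀) − w = -8 − w.
f(z) = 1/(-8 − w) = (1/(-8)) · 1/(1 − w/(-8)) = Σ_{n≥0} w^n / (-8)^(n+1).
So c_n = 1/(-8)^(n+1):
  c_0 = 1/(-8)^1 = -1/8.
  c_1 = 1/(-8)^2 = 1/64.
The series is valid for |w/d| < 1, i.e. |z − z₀| < |d|.
Radius of convergence: R = |-1 − z₀| = |-8| = 8 (distance from z₀ to the singularity z = -1).

c_0 = -1/8, c_1 = 1/64; R = 8.


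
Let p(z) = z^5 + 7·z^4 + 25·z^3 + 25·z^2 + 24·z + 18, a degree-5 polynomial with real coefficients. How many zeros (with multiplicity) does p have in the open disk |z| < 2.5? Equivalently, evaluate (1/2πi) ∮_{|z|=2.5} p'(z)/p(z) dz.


The zeros of p are: -1, (-3 + 3i), (-3 - 3i), (0 + 1i), (0 - 1i).
Their magnitudes are: 1, 4.243, 4.243, 1, 1.
Zeros with |z| < R = 2.5: -1, (0 + 1i), (0 - 1i).
Count = 3.
By the argument principle, (1/2πi) ∮_{|z|=R} p'(z)/p(z) dz equals exactly this count.

Number of zeros inside |z| < 2.5: 3.


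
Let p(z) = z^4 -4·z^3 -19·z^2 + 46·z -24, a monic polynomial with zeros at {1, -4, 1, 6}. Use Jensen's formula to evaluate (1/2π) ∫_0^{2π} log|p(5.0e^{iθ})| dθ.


Zeros: -4, 1, 1, 6; r = 5.0.
Inside |z| < r: -4, 1, 1. Outside (|z| ≥ r): 6.
p(0) = -24, so log|p(0)| = log(24) = 3.1781.
Apply Jensen: I(r) = log|p(0)| + Σ_k log(r/|z_k|), summed over zeros inside |z| < r.
  log(r/|z_k|) for z_k = 1: log(5.0/1) = 1.6094
  log(r/|z_k|) for z_k = -4: log(5.0/4) = 0.2231
  log(r/|z_k|) for z_k = 1: log(5.0/1) = 1.6094
  Outside zeros (6) contribute nothing to the Jensen sum.
Sum over inside zeros: 3.4420.
I(r) = log|p(0)| + (inside sum) = 3.1781 + 3.4420 = 6.6201.
Note: since some zeros are outside |z| ≤ r, the simplified n·log(r) form does NOT apply — only the inside zeros contribute.

I(r) ≈ 6.6201.


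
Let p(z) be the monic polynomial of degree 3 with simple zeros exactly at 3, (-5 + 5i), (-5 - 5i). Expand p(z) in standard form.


The polynomial is p(z) = ∏_{α ∈ S} (z − α), where S = {3, (-5 + 5i), (-5 - 5i)}.
Expanding the product yields: p(z) = z^3 + 7·z^2 + 20·z -150.
Note conjugate pairs combine to real quadratics: (z − (-5+5i))(z − (-5−5i)) = z² + 10z + 50.
The resulting polynomial has degree 3 and real coefficients as required.

p(z) = z^3 + 7·z^2 + 20·z -150.


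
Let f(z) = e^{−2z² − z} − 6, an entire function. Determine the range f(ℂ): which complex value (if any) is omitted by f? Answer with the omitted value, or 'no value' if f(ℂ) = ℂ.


Little Picard bounds the complement of f(ℂ) to at most one point.
The exponent g(z) = −2z² − z is a nonconstant polynomial, hence surjective onto ℂ. So e^{g(z)} takes every value in {e^w : w ∈ ℂ} = ℂ ∖ {0}. Adding -6 shifts the range to ℂ ∖ {-6}. f omits exactly -6.

Omitted value: -6.


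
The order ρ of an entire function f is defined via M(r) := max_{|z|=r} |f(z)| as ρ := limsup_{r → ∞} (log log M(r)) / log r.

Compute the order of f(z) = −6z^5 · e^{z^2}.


M(r) = max_{|z|=r} |-6|·|z|^5·|e^{z^2}| = 6·r^5 · e^{1r^2} (the factors attain their maxima compatibly on |z|=r). Then log M(r) = log 6 + 5·log r + 1r^2, dominated by the last term, so log log M(r) ~ 2·log r. The polynomial factor -6z^5 contributes only a log r term and does not affect the order. ρ = 2.
Therefore ρ = 2.

Order ρ = 2.


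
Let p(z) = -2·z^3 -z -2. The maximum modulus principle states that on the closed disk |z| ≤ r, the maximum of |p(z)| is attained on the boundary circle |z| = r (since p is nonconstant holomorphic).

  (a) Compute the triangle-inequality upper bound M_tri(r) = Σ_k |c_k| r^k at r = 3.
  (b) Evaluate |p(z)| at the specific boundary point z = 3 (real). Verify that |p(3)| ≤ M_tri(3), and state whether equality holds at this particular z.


Coefficients: c_0 = -2, c_1 = -1, c_2 = 0, c_3 = -2. Radius r = 3.
Part (a). Triangle bound: M_tri(r) = Σ_k |c_k| r^k
  = |-2|·3^0 + |-1|·3^1 + |0|·3^2 + |-2|·3^3
  = 2 + 3 + 0 + 54 = 59.
This bounds M(r) := max_{|z|=r} |p(z)| from above; equality holds iff all terms c_k z^k can be made to align in phase at a single z on |z|=r.
Part (b). At z = 3 (real, on the circle |z| = r):
  p(3) = (-2)·3^0 + (-1)·3^1 + (0)·3^2 + (-2)·3^3 = -59.
  |p(3)| = 59.
Since all nonzero coefficients share the same sign, |p(3)| = 59 = M_tri(3); the triangle bound is attained at z = 3, so in fact M(r) = 59.

M_tri(3) = 59; |p(3)| = 59; equality at z=3: yes.


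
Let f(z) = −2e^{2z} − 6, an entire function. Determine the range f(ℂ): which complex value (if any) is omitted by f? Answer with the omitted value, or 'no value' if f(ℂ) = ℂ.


Little Picard bounds the complement of f(ℂ) to at most one point.
e^{2z} is never zero on ℂ, so -2·e^{2z} takes every value in ℂ ∖ {0}. Adding -6 shifts the range to ℂ ∖ {-6}. Thus f omits exactly the value -6.

Omitted value: -6.


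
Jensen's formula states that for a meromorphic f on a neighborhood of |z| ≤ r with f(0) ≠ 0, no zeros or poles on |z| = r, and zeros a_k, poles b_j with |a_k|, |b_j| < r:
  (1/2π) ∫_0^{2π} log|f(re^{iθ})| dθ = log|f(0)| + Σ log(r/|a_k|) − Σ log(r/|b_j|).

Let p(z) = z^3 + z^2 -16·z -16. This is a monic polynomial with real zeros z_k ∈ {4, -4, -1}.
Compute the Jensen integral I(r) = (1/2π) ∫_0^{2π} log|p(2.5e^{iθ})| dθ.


Zeros: -4, -1, 4; r = 2.5.
Inside |z| < r: -1. Outside (|z| ≥ r): -4, 4.
p(0) = -16, so log|p(0)| = log(16) = 2.7726.
Apply Jensen: I(r) = log|p(0)| + Σ_k log(r/|z_k|), summed over zeros inside |z| < r.
  log(r/|z_k|) for z_k = -1: log(2.5/1) = 0.9163
  Outside zeros (-4, 4) contribute nothing to the Jensen sum.
Sum over inside zeros: 0.9163.
I(r) = log|p(0)| + (inside sum) = 2.7726 + 0.9163 = 3.6889.
Note: since some zeros are outside |z| ≤ r, the simplified n·log(r) form does NOT apply — only the inside zeros contribute.

I(r) ≈ 3.6889.


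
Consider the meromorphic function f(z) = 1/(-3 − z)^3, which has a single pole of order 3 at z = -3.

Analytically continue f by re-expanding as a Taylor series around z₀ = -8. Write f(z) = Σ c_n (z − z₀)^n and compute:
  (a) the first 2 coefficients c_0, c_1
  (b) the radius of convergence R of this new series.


Let w = z − z₀, so z = z₀ + w.
Then -3 − z = -3 − (z₀ + w) = (-3 − z₀) − w = 5 − w.
f(z) = 1/(5 − w)^3 = (1/(5)^3) · (1 − w/(5))^{−3}.
By the binomial series (1−u)^{−3} = Σ_{n≥0} C(n+2, 2) u^n for |u|<1, with u = w/(5):
  c_n = C(n+2, 2) / (5)^(n+3).
  c_0 = 1/(5)^3 = 1/125.
  c_1 = 3/(5)^4 = 3/625.
The series is valid for |w/d| < 1, i.e. |z − z₀| < |d|.
Radius of convergence: R = |-3 − z₀| = |5| = 5 (distance from z₀ to the singularity z = -3).

c_0 = 1/125, c_1 = 3/625; R = 5.


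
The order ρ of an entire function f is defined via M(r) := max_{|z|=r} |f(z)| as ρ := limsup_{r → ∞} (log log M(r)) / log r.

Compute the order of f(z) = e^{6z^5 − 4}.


|e^{6z^5 − 4}| = e^{Re(6·z^5) + -4} ≤ e^{6|z|^5 + -4} = e^{6r^5 + -4} on |z| = r, so ρ ≤ 5. Choosing z on |z|=r so that 6·z^5 is real positive (always possible by picking arg z appropriately) gives |f(z)| = e^{6r^5 + -4}, matching the bound. The additive constant -4 does not affect log log M(r) ~ 5·log r. Hence ρ = 5.
Therefore ρ = 5.

Order ρ = 5.


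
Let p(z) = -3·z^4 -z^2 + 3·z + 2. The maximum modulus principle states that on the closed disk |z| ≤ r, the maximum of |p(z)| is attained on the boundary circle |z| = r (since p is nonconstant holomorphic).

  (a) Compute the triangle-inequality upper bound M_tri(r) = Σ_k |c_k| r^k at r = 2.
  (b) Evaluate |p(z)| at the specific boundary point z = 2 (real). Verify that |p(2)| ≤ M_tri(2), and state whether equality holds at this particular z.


Coefficients: c_0 = 2, c_1 = 3, c_2 = -1, c_3 = 0, c_4 = -3. Radius r = 2.
Part (a). Triangle bound: M_tri(r) = Σ_k |c_k| r^k
  = |2|·2^0 + |3|·2^1 + |-1|·2^2 + |0|·2^3 + |-3|·2^4
  = 2 + 6 + 4 + 0 + 48 = 60.
This bounds M(r) := max_{|z|=r} |p(z)| from above; equality holds iff all terms c_k z^k can be made to align in phase at a single z on |z|=r.
Part (b). At z = 2 (real, on the circle |z| = r):
  p(2) = (2)·2^0 + (3)·2^1 + (-1)·2^2 + (0)·2^3 + (-3)·2^4 = -44.
  |p(2)| = 44.
Check: |p(2)| = 44 ≤ 60 = M_tri(2). ✓ Equality does not hold at z = 2 (the coefficients have mixed signs, so the terms do not all align in phase there).

M_tri(2) = 60; |p(2)| = 44; equality at z=2: no.


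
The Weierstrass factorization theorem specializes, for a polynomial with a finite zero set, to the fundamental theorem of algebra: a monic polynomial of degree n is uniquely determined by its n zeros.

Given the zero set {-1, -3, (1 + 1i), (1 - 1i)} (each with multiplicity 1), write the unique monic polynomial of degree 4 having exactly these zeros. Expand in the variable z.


The polynomial is p(z) = ∏_{α ∈ S} (z − α), where S = {-1, -3, (1 + 1i), (1 - 1i)}.
Expanding the product yields: p(z) = z^4 + 2·z^3 -3·z^2 + 2·z + 6.
Note conjugate pairs combine to real quadratics: (z − (1+1i))(z − (1−1i)) = z² − 2z + 2.
The resulting polynomial has degree 4 and real coefficients as required.

p(z) = z^4 + 2·z^3 -3·z^2 + 2·z + 6.


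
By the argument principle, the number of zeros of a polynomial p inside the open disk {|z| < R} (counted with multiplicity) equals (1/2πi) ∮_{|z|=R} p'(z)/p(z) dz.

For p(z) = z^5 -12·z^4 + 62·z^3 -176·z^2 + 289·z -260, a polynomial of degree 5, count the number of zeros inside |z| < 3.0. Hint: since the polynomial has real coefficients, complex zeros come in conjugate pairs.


The zeros of p are: 4, (3 + 2i), (3 - 2i), (1 + 2i), (1 - 2i).
Their magnitudes are: 4, 3.606, 3.606, 2.236, 2.236.
Zeros with |z| < R = 3.0: (1 + 2i), (1 - 2i).
Count = 2.
By the argument principle, (1/2πi) ∮_{|z|=R} p'(z)/p(z) dz equals exactly this count.

Number of zeros inside |z| < 3.0: 2.


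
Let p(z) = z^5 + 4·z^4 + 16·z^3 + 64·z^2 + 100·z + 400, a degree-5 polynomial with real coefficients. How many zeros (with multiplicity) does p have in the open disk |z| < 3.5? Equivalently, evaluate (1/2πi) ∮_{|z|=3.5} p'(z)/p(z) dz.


The zeros of p are: -4, (1 + 3i), (1 - 3i), (-1 + 3i), (-1 - 3i).
Their magnitudes are: 4, 3.162, 3.162, 3.162, 3.162.
Zeros with |z| < R = 3.5: (1 + 3i), (1 - 3i), (-1 + 3i), (-1 - 3i).
Count = 4.
By the argument principle, (1/2πi) ∮_{|z|=R} p'(z)/p(z) dz equals exactly this count.

Number of zeros inside |z| < 3.5: 4.


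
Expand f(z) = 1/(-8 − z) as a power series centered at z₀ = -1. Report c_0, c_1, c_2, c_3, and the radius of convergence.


Let w = z − z₀, so z = z₀ + w.
Then -8 − z = -8 − (z₀ + w) = (-8 − z₀) − w = -7 − w.
f(z) = 1/(-7 − w) = (1/(-7)) · 1/(1 − w/(-7)) = Σ_{n≥0} w^n / (-7)^(n+1).
So c_n = 1/(-7)^(n+1):
  c_0 = 1/(-7)^1 = -1/7.
  c_1 = 1/(-7)^2 = 1/49.
  c_2 = 1/(-7)^3 = -1/343.
  c_3 = 1/(-7)^4 = 1/2401.
The series is valid for |w/d| < 1, i.e. |z − z₀| < |d|.
Radius of convergence: R = |-8 − z₀| = |-7| = 7 (distance from z₀ to the singularity z = -8).

c_0 = -1/7, c_1 = 1/49, c_2 = -1/343, c_3 = 1/2401; R = 7.


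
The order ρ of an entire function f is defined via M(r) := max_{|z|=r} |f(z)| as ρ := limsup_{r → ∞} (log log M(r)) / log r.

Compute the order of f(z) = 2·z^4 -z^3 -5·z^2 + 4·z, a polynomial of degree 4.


|f(z)| ≤ Σ|c_k|·r^k = O(r^4) as r → ∞. Polynomial growth is O(e^{r^ε}) for every ε > 0 (since r^4/e^{r^ε} → 0), so ρ ≤ ε for all ε > 0, i.e. ρ = 0. Every nonconstant polynomial has order 0.
Therefore ρ = 0.

Order ρ = 0.


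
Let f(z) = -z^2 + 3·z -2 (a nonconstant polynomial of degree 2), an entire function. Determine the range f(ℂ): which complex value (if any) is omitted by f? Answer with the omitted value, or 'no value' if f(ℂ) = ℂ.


Little Picard bounds the complement of f(ℂ) to at most one point.
For every w ∈ ℂ, the equation p(z) − w = 0 is a nonconstant polynomial in z and hence has at least one root by the fundamental theorem of algebra. So p is surjective onto ℂ, omitting no value.

Omitted value: no value.


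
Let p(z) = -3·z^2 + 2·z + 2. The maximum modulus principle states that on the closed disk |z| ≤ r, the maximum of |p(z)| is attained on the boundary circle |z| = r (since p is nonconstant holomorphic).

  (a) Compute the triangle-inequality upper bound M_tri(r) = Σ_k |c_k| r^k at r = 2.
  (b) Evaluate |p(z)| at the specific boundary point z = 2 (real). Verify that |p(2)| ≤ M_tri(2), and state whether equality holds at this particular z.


Coefficients: c_0 = 2, c_1 = 2, c_2 = -3. Radius r = 2.
Part (a). Triangle bound: M_tri(r) = Σ_k |c_k| r^k
  = |2|·2^0 + |2|·2^1 + |-3|·2^2
  = 2 + 4 + 12 = 18.
This bounds M(r) := max_{|z|=r} |p(z)| from above; equality holds iff all terms c_k z^k can be made to align in phase at a single z on |z|=r.
Part (b). At z = 2 (real, on the circle |z| = r):
  p(2) = (2)·2^0 + (2)·2^1 + (-3)·2^2 = -6.
  |p(2)| = 6.
Check: |p(2)| = 6 ≤ 18 = M_tri(2). ✓ Equality does not hold at z = 2 (the coefficients have mixed signs, so the terms do not all align in phase there).

M_tri(2) = 18; |p(2)| = 6; equality at z=2: no.


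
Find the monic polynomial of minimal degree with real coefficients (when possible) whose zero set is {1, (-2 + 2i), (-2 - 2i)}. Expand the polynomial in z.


The polynomial is p(z) = ∏_{α ∈ S} (z − α), where S = {1, (-2 + 2i), (-2 - 2i)}.
Expanding the product yields: p(z) = z^3 + 3·z^2 + 4·z -8.
Note conjugate pairs combine to real quadratics: (z − (-2+2i))(z − (-2−2i)) = z² + 4z + 8.
The resulting polynomial has degree 3 and real coefficients as required.

p(z) = z^3 + 3·z^2 + 4·z -8.


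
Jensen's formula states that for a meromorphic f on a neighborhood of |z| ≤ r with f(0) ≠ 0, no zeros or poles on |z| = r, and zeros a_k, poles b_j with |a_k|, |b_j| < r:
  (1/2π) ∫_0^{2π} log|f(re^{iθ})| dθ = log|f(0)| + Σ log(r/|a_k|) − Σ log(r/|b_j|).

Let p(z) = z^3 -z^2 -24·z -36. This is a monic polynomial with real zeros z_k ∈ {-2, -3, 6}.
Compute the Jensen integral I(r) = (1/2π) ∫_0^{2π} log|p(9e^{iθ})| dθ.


Zeros: -3, -2, 6; r = 9.
Inside |z| < r: -3, -2, 6. Outside (|z| ≥ r): ∅.
p(0) = -36, so log|p(0)| = log(36) = 3.5835.
Apply Jensen: I(r) = log|p(0)| + Σ_k log(r/|z_k|), summed over zeros inside |z| < r.
  log(r/|z_k|) for z_k = -2: log(9/2) = 1.5041
  log(r/|z_k|) for z_k = -3: log(9/3) = 1.0986
  log(r/|z_k|) for z_k = 6: log(9/6) = 0.4055
Sum over inside zeros: 3.0082.
I(r) = log|p(0)| + (inside sum) = 3.5835 + 3.0082 = 6.5917.
Closed form (all zeros inside, monic): I(r) = n·log(r) = 3·log(9) = 6.5917. ✓

I(r) ≈ 6.5917.


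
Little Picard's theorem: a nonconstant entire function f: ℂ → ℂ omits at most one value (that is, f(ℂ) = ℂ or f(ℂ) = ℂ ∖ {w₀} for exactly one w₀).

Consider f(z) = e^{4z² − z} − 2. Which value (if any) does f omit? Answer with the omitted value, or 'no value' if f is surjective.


Little Picard bounds the complement of f(ℂ) to at most one point.
The exponent g(z) = 4z² − z is a nonconstant polynomial, hence surjective onto ℂ. So e^{g(z)} takes every value in {e^w : w ∈ ℂ} = ℂ ∖ {0}. Adding -2 shifts the range to ℂ ∖ {-2}. f omits exactly -2.

Omitted value: -2.


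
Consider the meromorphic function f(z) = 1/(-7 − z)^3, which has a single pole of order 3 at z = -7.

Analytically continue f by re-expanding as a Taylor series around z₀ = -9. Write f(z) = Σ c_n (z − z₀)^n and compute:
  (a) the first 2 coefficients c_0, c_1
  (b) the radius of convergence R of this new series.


Let w = z − z₀, so z = z₀ + w.
Then -7 − z = -7 − (z₀ + w) = (-7 − z₀) − w = 2 − w.
f(z) = 1/(2 − w)^3 = (1/(2)^3) · (1 − w/(2))^{−3}.
By the binomial series (1−u)^{−3} = Σ_{n≥0} C(n+2, 2) u^n for |u|<1, with u = w/(2):
  c_n = C(n+2, 2) / (2)^(n+3).
  c_0 = 1/(2)^3 = 1/8.
  c_1 = 3/(2)^4 = 3/16.
The series is valid for |w/d| < 1, i.e. |z − z₀| < |d|.
Radius of convergence: R = |-7 − z₀| = |2| = 2 (distance from z₀ to the singularity z = -7).

c_0 = 1/8, c_1 = 3/16; R = 2.


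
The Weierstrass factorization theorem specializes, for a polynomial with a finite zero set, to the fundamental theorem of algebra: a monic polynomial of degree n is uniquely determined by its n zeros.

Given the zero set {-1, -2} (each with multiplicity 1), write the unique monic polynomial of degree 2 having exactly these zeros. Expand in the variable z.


The polynomial is p(z) = ∏_{α ∈ S} (z − α), where S = {-1, -2}.
Expanding the product yields: p(z) = z^2 + 3·z + 2.
The resulting polynomial has degree 2 and real coefficients as required.

p(z) = z^2 + 3·z + 2.


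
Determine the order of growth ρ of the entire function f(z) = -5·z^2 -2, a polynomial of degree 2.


|f(z)| ≤ Σ|c_k|·r^k = O(r^2) as r → ∞. Polynomial growth is O(e^{r^ε}) for every ε > 0 (since r^2/e^{r^ε} → 0), so ρ ≤ ε for all ε > 0, i.e. ρ = 0. Every nonconstant polynomial has order 0.
Therefore ρ = 0.

Order ρ = 0.


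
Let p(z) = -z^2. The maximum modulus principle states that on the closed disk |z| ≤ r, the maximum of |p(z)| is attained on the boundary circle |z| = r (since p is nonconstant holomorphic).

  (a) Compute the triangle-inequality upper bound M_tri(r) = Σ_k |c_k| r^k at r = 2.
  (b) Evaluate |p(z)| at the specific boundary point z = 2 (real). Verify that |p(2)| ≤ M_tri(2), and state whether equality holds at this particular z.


Coefficients: c_0 = 0, c_1 = 0, c_2 = -1. Radius r = 2.
Part (a). Triangle bound: M_tri(r) = Σ_k |c_k| r^k
  = |0|·2^0 + |0|·2^1 + |-1|·2^2
  = 0 + 0 + 4 = 4.
This bounds M(r) := max_{|z|=r} |p(z)| from above; equality holds iff all terms c_k z^k can be made to align in phase at a single z on |z|=r.
Part (b). At z = 2 (real, on the circle |z| = r):
  p(2) = (0)·2^0 + (0)·2^1 + (-1)·2^2 = -4.
  |p(2)| = 4.
Since all nonzero coefficients share the same sign, |p(2)| = 4 = M_tri(2); the triangle bound is attained at z = 2, so in fact M(r) = 4.

M_tri(2) = 4; |p(2)| = 4; equality at z=2: yes.


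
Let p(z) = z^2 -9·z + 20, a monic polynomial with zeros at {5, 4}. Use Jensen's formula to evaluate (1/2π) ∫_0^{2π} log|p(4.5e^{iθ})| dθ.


Zeros: 4, 5; r = 4.5.
Inside |z| < r: 4. Outside (|z| ≥ r): 5.
p(0) = 20, so log|p(0)| = log(20) = 2.9957.
Apply Jensen: I(r) = log|p(0)| + Σ_k log(r/|z_k|), summed over zeros inside |z| < r.
  log(r/|z_k|) for z_k = 4: log(4.5/4) = 0.1178
  Outside zeros (5) contribute nothing to the Jensen sum.
Sum over inside zeros: 0.1178.
I(r) = log|p(0)| + (inside sum) = 2.9957 + 0.1178 = 3.1135.
Note: since some zeros are outside |z| ≤ r, the simplified n·log(r) form does NOT apply — only the inside zeros contribute.

I(r) ≈ 3.1135.


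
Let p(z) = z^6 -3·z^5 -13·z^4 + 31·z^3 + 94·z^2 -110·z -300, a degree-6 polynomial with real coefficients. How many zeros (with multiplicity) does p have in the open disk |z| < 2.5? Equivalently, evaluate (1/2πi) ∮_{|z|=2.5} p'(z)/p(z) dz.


The zeros of p are: (-2 + 1i), (-2 - 1i), -2, (3 + 1i), (3 - 1i), 3.
Their magnitudes are: 2.236, 2.236, 2, 3.162, 3.162, 3.
Zeros with |z| < R = 2.5: (-2 + 1i), (-2 - 1i), -2.
Count = 3.
By the argument principle, (1/2πi) ∮_{|z|=R} p'(z)/p(z) dz equals exactly this count.

Number of zeros inside |z| < 2.5: 3.


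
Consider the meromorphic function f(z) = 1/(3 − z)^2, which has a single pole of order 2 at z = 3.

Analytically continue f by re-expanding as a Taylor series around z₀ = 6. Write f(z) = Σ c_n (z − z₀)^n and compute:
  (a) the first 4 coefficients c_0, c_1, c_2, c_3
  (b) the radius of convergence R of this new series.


Let w = z − z₀, so z = z₀ + w.
Then 3 − z = 3 − (z₀ + w) = (3 − z₀) − w = -3 − w.
f(z) = 1/(-3 − w)^2 = (1/(-3)^2) · (1 − w/(-3))^{−2}.
By the binomial series (1−u)^{−2} = Σ_{n≥0} C(n+1, 1) u^n for |u|<1, with u = w/(-3):
  c_n = C(n+1, 1) / (-3)^(n+2).
  c_0 = 1/(-3)^2 = 1/9.
  c_1 = 2/(-3)^3 = -2/27.
  c_2 = 3/(-3)^4 = 1/27.
  c_3 = 4/(-3)^5 = -4/243.
The series is valid for |w/d| < 1, i.e. |z − z₀| < |d|.
Radius of convergence: R = |3 − z₀| = |-3| = 3 (distance from z₀ to the singularity z = 3).

c_0 = 1/9, c_1 = -2/27, c_2 = 1/27, c_3 = -4/243; R = 3.


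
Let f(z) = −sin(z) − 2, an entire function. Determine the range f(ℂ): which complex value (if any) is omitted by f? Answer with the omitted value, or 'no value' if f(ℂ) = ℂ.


Little Picard bounds the complement of f(ℂ) to at most one point.
sin is entire and surjective onto ℂ: for every w ∈ ℂ, sin(ζ) = w has a solution ζ ∈ ℂ (e.g., via the complex inverse arcsin). With ζ = z this gives z = ζ/(1). Then -1·sin(z) takes every value in -1·ℂ = ℂ, and adding -2 is a bijection of ℂ. So f is surjective and omits no value. (Note: only on the real line is sin bounded by [−1, 1].)

Omitted value: no value.


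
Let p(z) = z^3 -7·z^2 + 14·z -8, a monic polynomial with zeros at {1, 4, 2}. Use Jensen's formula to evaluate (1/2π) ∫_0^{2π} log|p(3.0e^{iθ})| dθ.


Zeros: 1, 2, 4; r = 3.0.
Inside |z| < r: 1, 2. Outside (|z| ≥ r): 4.
p(0) = -8, so log|p(0)| = log(8) = 2.0794.
Apply Jensen: I(r) = log|p(0)| + Σ_k log(r/|z_k|), summed over zeros inside |z| < r.
  log(r/|z_k|) for z_k = 1: log(3.0/1) = 1.0986
  log(r/|z_k|) for z_k = 2: log(3.0/2) = 0.4055
  Outside zeros (4) contribute nothing to the Jensen sum.
Sum over inside zeros: 1.5041.
I(r) = log|p(0)| + (inside sum) = 2.0794 + 1.5041 = 3.5835.
Note: since some zeros are outside |z| ≤ r, the simplified n·log(r) form does NOT apply — only the inside zeros contribute.

I(r) ≈ 3.5835.
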